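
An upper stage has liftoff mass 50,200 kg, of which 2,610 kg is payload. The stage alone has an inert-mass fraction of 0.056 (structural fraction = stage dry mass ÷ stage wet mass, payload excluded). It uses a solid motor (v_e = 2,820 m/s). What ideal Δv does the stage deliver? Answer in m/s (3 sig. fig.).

Δv ≈ 6350 m/s

Stage wet mass = m₀ − payload = 50,200 − 2,610 = 47,590 kg.
Stage dry mass = ε × stage wet mass = 0.056 × 47,590 = 2,665.04 kg.
Burnout mass m_f = stage dry + payload = 2,665.04 + 2,610 = 5,275.04 kg.
Δv = v_e · ln(50,200/5,275.04) = 2820.0 × ln(9.517) = 2820.0 × 2.2530 ≈ 6354 m/s.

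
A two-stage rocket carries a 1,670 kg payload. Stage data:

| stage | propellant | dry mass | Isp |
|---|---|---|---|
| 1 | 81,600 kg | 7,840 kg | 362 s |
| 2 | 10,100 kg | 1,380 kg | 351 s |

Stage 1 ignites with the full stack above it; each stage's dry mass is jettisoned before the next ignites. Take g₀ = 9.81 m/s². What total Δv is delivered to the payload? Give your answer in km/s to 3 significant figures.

Δv ≈ 10.7 km/s

Ignition mass of stage 1 = 81,600+7,840 + 10,100+1,380 + 1,670 = 102,590 kg.
Stage 1: m₀ = 102,590 kg, m_f = 102,590 − 81,600 = 20,990 kg; Δv = 362×9.81×ln(4.888) = 3551.2×1.5867 ≈ 5635 m/s.
Stage 2: m₀ = 13,150 kg, m_f = 13,150 − 10,100 = 3,050 kg; Δv = 351×9.81×ln(4.311) = 3443.3×1.4613 ≈ 5032 m/s.
Total Δv = 5635 + 5032 = 10667 m/s.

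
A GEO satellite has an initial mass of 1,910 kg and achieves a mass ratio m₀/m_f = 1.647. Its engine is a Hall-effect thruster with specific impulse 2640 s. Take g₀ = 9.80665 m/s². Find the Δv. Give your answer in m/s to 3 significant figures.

Δv ≈ 12900 m/s

v_e = Isp · g₀ = 2640 × 9.80665 = 25889.6 m/s.
Δv = v_e · ln(1.647) = 25889.6 × 0.4990 ≈ 12917.7 m/s.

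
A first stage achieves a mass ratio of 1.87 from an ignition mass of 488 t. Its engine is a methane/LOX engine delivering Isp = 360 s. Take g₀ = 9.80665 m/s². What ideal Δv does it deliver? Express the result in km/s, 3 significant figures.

v_e = Isp · g₀ = 360 × 9.80665 = 3530.4 m/s.
By the Tsiolkovsky rocket equation, Δv = v_e · ln(1.87) = 3530.4 × 0.6259 ≈ 2209.8 m/s.

Δv ≈ 2.21 km/s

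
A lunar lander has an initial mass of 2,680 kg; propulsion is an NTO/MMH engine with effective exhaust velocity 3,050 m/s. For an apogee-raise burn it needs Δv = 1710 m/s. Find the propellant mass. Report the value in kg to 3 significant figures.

propellant mass ≈ 1150 kg

Using Δv = v_e ln(m₀/m_f): m₀/m_f = exp(Δv / v_e) = exp(1710 / 3050.0) = exp(0.5607) = 1.7518.
m_f = 2,680 / 1.7518 = 1,529.86 kg, so propellant = m₀ − m_f = 2,680 − 1,529.86 = 1,150.14 kg.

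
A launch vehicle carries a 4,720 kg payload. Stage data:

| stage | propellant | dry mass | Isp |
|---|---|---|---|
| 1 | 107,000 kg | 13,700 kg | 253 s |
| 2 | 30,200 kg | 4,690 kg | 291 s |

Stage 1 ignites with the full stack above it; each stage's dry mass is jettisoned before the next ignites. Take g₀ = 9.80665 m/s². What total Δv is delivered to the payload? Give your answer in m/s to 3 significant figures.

Ignition mass of stage 1 = 107,000+13,700 + 30,200+4,690 + 4,720 = 160,310 kg.
Stage 1: m₀ = 160,310 kg, m_f = 160,310 − 107,000 = 53,310 kg; Δv = 253×9.80665×ln(3.007) = 2481.1×1.1010 ≈ 2732 m/s.
Stage 2: m₀ = 39,610 kg, m_f = 39,610 − 30,200 = 9,410 kg; Δv = 291×9.80665×ln(4.209) = 2853.7×1.4373 ≈ 4102 m/s.
Total Δv = 2732 + 4102 = 6834 m/s.

Δv ≈ 6830 m/s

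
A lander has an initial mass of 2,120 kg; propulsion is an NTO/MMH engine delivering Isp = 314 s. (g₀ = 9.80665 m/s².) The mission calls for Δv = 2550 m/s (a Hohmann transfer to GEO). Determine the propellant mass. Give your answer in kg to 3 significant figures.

propellant mass ≈ 1190 kg

v_e = Isp · g₀ = 314 × 9.80665 = 3079.3 m/s.
m₀/m_f = exp(Δv / v_e) = exp(2550 / 3079.3) = exp(0.8281) = 2.2890.
m_f = 2,120 / 2.2890 = 926.169 kg, so propellant = m₀ − m_f = 2,120 − 926.169 = 1,193.831 kg.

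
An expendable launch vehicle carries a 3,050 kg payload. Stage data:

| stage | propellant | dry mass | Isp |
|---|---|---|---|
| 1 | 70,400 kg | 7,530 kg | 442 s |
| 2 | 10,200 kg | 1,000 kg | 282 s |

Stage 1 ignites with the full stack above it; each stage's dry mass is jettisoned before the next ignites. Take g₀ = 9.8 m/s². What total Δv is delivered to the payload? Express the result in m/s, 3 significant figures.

Ignition mass of stage 1 = 70,400+7,530 + 10,200+1,000 + 3,050 = 92,180 kg.
Stage 1: m₀ = 92,180 kg, m_f = 92,180 − 70,400 = 21,780 kg; Δv = 442×9.8×ln(4.232) = 4331.6×1.4428 ≈ 6249 m/s.
Stage 2: m₀ = 14,250 kg, m_f = 14,250 − 10,200 = 4,050 kg; Δv = 282×9.8×ln(3.519) = 2763.6×1.2580 ≈ 3477 m/s.
Total Δv = 6249 + 3477 = 9726 m/s.

Δv ≈ 9730 m/s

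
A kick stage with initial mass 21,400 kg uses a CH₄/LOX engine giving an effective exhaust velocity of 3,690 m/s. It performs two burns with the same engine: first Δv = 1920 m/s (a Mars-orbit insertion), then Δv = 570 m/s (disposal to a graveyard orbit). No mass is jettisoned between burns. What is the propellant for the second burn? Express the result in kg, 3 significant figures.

propellant for the second burn ≈ 1820 kg

After the first burn: m = 21400 × exp(−1920/3690.0) = 21400 × 0.59433 = 12,718.7 kg.
After the second burn: m = 12,718.7 × exp(−570/3690.0) = 12,718.7 × 0.85687 = 10,898.3 kg.
Second-burn propellant = 12,718.7 − 10,898.3 = 1,820.4 kg.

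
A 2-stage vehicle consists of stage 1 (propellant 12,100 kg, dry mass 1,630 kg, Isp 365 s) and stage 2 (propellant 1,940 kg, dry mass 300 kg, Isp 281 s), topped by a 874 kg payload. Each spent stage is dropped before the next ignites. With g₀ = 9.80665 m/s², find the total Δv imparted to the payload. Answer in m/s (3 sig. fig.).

Ignition mass of stage 1 = 12,100+1,630 + 1,940+300 + 874 = 16,844 kg.
Stage 1: m₀ = 16,844 kg, m_f = 16,844 − 12,100 = 4,744 kg; Δv = 365×9.80665×ln(3.551) = 3579.4×1.2671 ≈ 4536 m/s.
Stage 2: m₀ = 3,114 kg, m_f = 3,114 − 1,940 = 1,174 kg; Δv = 281×9.80665×ln(2.652) = 2755.7×0.9755 ≈ 2688 m/s.
Total Δv = 4536 + 2688 = 7224 m/s.

Δv ≈ 7220 m/s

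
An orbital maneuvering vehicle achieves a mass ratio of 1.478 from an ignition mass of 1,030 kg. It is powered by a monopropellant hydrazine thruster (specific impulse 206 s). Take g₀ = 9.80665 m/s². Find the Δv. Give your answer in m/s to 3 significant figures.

Δv ≈ 789 m/s

v_e = Isp · g₀ = 206 × 9.80665 = 2020.2 m/s.
By the Tsiolkovsky rocket equation, Δv = v_e · ln(1.478) = 2020.2 × 0.3907 ≈ 789.3 m/s.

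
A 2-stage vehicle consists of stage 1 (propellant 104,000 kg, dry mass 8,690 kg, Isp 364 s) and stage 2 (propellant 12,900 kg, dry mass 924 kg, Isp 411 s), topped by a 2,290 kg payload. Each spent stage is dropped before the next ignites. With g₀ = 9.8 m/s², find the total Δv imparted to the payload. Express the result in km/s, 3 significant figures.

Ignition mass of stage 1 = 104,000+8,690 + 12,900+924 + 2,290 = 128,804 kg.
Stage 1: m₀ = 128,804 kg, m_f = 128,804 − 104,000 = 24,804 kg; Δv = 364×9.8×ln(5.193) = 3567.2×1.6473 ≈ 5876 m/s.
Stage 2: m₀ = 16,114 kg, m_f = 16,114 − 12,900 = 3,214 kg; Δv = 411×9.8×ln(5.014) = 4027.8×1.6122 ≈ 6494 m/s.
Total Δv = 5876 + 6494 = 12370 m/s.

Δv ≈ 12.4 km/s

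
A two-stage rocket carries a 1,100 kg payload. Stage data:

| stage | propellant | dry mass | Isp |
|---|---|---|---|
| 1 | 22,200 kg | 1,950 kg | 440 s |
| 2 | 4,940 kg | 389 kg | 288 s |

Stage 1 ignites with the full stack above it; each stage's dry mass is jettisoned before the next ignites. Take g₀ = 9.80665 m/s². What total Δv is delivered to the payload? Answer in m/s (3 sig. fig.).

Ignition mass of stage 1 = 22,200+1,950 + 4,940+389 + 1,100 = 30,579 kg.
Stage 1: m₀ = 30,579 kg, m_f = 30,579 − 22,200 = 8,379 kg; Δv = 440×9.80665×ln(3.649) = 4314.9×1.2946 ≈ 5586 m/s.
Stage 2: m₀ = 6,429 kg, m_f = 6,429 − 4,940 = 1,489 kg; Δv = 288×9.80665×ln(4.318) = 2824.3×1.4627 ≈ 4131 m/s.
Total Δv = 5586 + 4131 = 9717 m/s.

Δv ≈ 9720 m/s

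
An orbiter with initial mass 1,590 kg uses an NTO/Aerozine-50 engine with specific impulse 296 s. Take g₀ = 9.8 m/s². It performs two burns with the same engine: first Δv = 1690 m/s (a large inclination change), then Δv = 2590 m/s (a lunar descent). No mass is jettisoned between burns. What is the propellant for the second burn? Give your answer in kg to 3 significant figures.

v_e = Isp · g₀ = 296 × 9.8 = 2900.8 m/s.
After the first burn: m = 1590 × exp(−1690/2900.8) = 1590 × 0.55845 = 887.936 kg.
After the second burn: m = 887.936 × exp(−2590/2900.8) = 887.936 × 0.40948 = 363.592 kg.
Second-burn propellant = 887.936 − 363.592 = 524.344 kg.

propellant for the second burn ≈ 524 kg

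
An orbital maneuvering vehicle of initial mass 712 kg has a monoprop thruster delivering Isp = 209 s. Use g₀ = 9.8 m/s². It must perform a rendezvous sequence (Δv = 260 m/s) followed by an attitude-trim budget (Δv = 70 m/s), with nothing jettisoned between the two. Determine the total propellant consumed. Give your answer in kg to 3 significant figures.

v_e = Isp · g₀ = 209 × 9.8 = 2048.2 m/s.
After the first burn: m = 712 × exp(−260/2048.2) = 712 × 0.88079 = 627.122 kg.
After the second burn: m = 627.122 × exp(−70/2048.2) = 627.122 × 0.96640 = 606.051 kg.
Total propellant = m₀ − m_final = 712 − 606.051 = 105.949 kg.

total propellant consumed ≈ 106 kg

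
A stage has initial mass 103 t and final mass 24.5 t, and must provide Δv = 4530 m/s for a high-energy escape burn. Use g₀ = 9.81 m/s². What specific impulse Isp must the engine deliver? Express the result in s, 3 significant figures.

Isp ≈ 322 s

ln(m₀/m_f) = ln(103000/24500) = ln(4.204) = 1.4361.
Rocket equation: v_e = Δv / ln(m₀/m_f) = 4530 / 1.4361 = 3154.5 m/s.
Isp = v_e / g₀ = 3154.5 / 9.81 = 321.6 s.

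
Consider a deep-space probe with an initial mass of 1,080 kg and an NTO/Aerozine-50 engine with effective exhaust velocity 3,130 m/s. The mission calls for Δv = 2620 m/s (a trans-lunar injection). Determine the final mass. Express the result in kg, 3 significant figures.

final mass ≈ 468 kg

m₀/m_f = exp(Δv / v_e) = exp(2620 / 3130.0) = exp(0.8371) = 2.3096.
m_f = m₀ / 2.3096 = 1,080 / 2.3096 = 467.613 kg.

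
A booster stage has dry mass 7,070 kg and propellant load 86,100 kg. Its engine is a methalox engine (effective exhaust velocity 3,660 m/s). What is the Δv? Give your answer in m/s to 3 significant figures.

m₀ = m_dry + m_prop = 7,070 + 86,100 = 93,170 kg.
By the Tsiolkovsky rocket equation, Δv = v_e · ln(m₀/m_f) = 3660.0 × ln(13.18) = 3660.0 × 2.5786 ≈ 9437.5 m/s.

Δv ≈ 9440 m/s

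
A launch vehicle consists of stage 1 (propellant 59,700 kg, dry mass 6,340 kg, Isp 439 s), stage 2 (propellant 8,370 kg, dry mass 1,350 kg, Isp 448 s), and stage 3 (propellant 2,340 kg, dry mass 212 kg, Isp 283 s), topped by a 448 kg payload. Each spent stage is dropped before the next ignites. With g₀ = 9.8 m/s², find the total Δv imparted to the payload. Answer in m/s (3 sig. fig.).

Δv ≈ 15000 m/s

Ignition mass of stage 1 = 59,700+6,340 + 8,370+1,350 + 2,340+212 + 448 = 78,760 kg.
Stage 1: m₀ = 78,760 kg, m_f = 78,760 − 59,700 = 19,060 kg; Δv = 439×9.8×ln(4.132) = 4302.2×1.4188 ≈ 6104 m/s.
Stage 2: m₀ = 12,720 kg, m_f = 12,720 − 8,370 = 4,350 kg; Δv = 448×9.8×ln(2.924) = 4390.4×1.0730 ≈ 4711 m/s.
Stage 3: m₀ = 3,000 kg, m_f = 3,000 − 2,340 = 660 kg; Δv = 283×9.8×ln(4.545) = 2773.4×1.5141 ≈ 4199 m/s.
Total Δv = 6104 + 4711 + 4199 = 15014 m/s.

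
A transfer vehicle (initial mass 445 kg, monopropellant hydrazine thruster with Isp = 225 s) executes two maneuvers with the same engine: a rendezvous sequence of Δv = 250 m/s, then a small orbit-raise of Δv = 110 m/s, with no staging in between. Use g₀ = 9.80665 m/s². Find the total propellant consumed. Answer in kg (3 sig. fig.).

v_e = Isp · g₀ = 225 × 9.80665 = 2206.5 m/s.
After the first burn: m = 445 × exp(−250/2206.5) = 445 × 0.89288 = 397.332 kg.
After the second burn: m = 397.332 × exp(−110/2206.5) = 397.332 × 0.95137 = 378.01 kg.
Total propellant = m₀ − m_final = 445 − 378.01 = 66.99 kg.

total propellant consumed ≈ 67.0 kg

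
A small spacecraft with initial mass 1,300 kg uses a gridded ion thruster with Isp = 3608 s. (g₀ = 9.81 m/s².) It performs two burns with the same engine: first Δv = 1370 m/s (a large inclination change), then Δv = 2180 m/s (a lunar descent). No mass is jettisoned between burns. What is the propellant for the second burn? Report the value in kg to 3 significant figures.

v_e = Isp · g₀ = 3608 × 9.81 = 35394.5 m/s.
After the first burn: m = 1300 × exp(−1370/35394.5) = 1300 × 0.96203 = 1,250.64 kg.
After the second burn: m = 1,250.64 × exp(−2180/35394.5) = 1,250.64 × 0.94027 = 1,175.94 kg.
Second-burn propellant = 1,250.64 − 1,175.94 = 74.7 kg.

propellant for the second burn ≈ 74.7 kg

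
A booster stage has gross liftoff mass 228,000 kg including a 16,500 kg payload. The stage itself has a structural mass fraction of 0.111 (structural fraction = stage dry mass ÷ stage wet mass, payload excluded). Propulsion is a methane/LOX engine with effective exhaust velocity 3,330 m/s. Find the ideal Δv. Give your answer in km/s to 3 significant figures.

Δv ≈ 5.80 km/s

Stage wet mass = m₀ − payload = 228,000 − 16,500 = 211,500 kg.
Stage dry mass = ε × stage wet mass = 0.111 × 211,500 = 23,476.5 kg.
Burnout mass m_f = stage dry + payload = 23,476.5 + 16,500 = 39,976.5 kg.
Rocket equation: Δv = v_e · ln(228,000/39,976.5) = 3330.0 × ln(5.703) = 3330.0 × 1.7411 ≈ 5798 m/s.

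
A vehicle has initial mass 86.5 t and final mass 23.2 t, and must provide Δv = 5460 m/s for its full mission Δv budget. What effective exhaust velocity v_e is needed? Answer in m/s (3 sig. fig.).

ln(m₀/m_f) = ln(86500/23200) = ln(3.728) = 1.3160.
v_e = Δv / ln(m₀/m_f) = 5460 / 1.3160 = 4149.0 m/s.

v_e ≈ 4150 m/s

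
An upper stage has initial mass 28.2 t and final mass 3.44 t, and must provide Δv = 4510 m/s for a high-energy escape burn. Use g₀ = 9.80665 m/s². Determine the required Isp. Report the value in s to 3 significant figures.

ln(m₀/m_f) = ln(28200/3440) = ln(8.198) = 2.1039.
From the ideal rocket equation, v_e = Δv / ln(m₀/m_f) = 4510 / 2.1039 = 2143.7 m/s.
Isp = v_e / g₀ = 2143.7 / 9.80665 = 218.6 s.

Isp ≈ 219 s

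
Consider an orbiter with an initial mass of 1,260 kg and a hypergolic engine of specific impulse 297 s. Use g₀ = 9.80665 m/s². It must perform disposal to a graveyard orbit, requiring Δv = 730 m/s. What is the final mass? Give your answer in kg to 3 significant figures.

final mass ≈ 981 kg

v_e = Isp · g₀ = 297 × 9.80665 = 2912.6 m/s.
Rocket equation: m₀/m_f = exp(Δv / v_e) = exp(730 / 2912.6) = exp(0.2506) = 1.2848.
m_f = m₀ / 1.2848 = 1,260 / 1.2848 = 980.697 kg.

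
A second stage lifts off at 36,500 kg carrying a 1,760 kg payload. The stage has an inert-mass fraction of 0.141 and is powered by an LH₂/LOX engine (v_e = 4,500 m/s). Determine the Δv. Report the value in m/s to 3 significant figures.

Stage wet mass = m₀ − payload = 36,500 − 1,760 = 34,740 kg.
Stage dry mass = ε × stage wet mass = 0.141 × 34,740 = 4,898.34 kg.
Burnout mass m_f = stage dry + payload = 4,898.34 + 1,760 = 6,658.34 kg.
Δv = v_e · ln(36,500/6,658.34) = 4500.0 × ln(5.482) = 4500.0 × 1.7014 ≈ 7656 m/s.

Δv ≈ 7660 m/s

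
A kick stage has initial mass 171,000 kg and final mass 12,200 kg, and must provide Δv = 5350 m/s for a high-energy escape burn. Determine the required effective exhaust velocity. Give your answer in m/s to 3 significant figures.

ln(m₀/m_f) = ln(171000/12200) = ln(14.02) = 2.6402.
Rocket equation: v_e = Δv / ln(m₀/m_f) = 5350 / 2.6402 = 2026.3 m/s.

v_e ≈ 2030 m/s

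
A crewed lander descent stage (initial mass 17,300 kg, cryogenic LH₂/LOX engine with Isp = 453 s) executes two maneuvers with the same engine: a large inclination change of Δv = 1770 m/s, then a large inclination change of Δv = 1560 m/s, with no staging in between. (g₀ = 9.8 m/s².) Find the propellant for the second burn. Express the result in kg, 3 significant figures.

v_e = Isp · g₀ = 453 × 9.8 = 4439.4 m/s.
After the first burn: m = 17300 × exp(−1770/4439.4) = 17300 × 0.67119 = 11,611.6 kg.
After the second burn: m = 11,611.6 × exp(−1560/4439.4) = 11,611.6 × 0.70370 = 8,171.08 kg.
Second-burn propellant = 11,611.6 − 8,171.08 = 3,440.52 kg.

propellant for the second burn ≈ 3440 kg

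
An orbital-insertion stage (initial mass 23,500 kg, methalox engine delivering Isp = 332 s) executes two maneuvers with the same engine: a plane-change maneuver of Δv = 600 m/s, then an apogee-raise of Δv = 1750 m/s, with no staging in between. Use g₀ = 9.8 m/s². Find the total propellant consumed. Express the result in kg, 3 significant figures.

v_e = Isp · g₀ = 332 × 9.8 = 3253.6 m/s.
After the first burn: m = 23500 × exp(−600/3253.6) = 23500 × 0.83159 = 19,542.4 kg.
After the second burn: m = 19,542.4 × exp(−1750/3253.6) = 19,542.4 × 0.58399 = 11,412.6 kg.
Total propellant = m₀ − m_final = 23500 − 11,412.6 = 12,087.4 kg.

total propellant consumed ≈ 12100 kg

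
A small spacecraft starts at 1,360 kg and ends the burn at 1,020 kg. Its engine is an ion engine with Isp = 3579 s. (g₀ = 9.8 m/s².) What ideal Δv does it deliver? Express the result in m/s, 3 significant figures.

Δv ≈ 10100 m/s

v_e = Isp · g₀ = 3579 × 9.8 = 35074.2 m/s.
From the ideal rocket equation, Δv = v_e · ln(m₀/m_f) = 35074.2 × ln(1.333) = 35074.2 × 0.2877 ≈ 10090.2 m/s.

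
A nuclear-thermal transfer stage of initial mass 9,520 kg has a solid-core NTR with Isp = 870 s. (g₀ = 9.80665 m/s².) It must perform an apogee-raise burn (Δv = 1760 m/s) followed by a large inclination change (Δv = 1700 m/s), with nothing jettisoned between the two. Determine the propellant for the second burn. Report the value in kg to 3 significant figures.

v_e = Isp · g₀ = 870 × 9.80665 = 8531.8 m/s.
After the first burn: m = 9520 × exp(−1760/8531.8) = 9520 × 0.81360 = 7,745.47 kg.
After the second burn: m = 7,745.47 × exp(−1700/8531.8) = 7,745.47 × 0.81934 = 6,346.17 kg.
Second-burn propellant = 7,745.47 − 6,346.17 = 1,399.3 kg.

propellant for the second burn ≈ 1400 kg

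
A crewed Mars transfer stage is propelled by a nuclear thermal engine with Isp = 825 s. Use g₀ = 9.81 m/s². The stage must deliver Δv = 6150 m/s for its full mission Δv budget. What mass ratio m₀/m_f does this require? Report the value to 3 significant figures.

mass ratio ≈ 2.14

v_e = Isp · g₀ = 825 × 9.81 = 8093.2 m/s.
Using Δv = v_e ln(m₀/m_f): m₀/m_f = exp(Δv / v_e) = exp(6150 / 8093.2) = exp(0.7599) = 2.1380.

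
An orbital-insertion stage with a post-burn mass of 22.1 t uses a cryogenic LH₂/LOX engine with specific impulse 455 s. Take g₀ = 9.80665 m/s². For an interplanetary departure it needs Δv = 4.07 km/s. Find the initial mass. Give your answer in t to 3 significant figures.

initial mass ≈ 55.0 t

v_e = Isp · g₀ = 455 × 9.80665 = 4462.0 m/s.
m₀/m_f = exp(Δv / v_e) = exp(4070 / 4462.0) = exp(0.9121) = 2.4896.
m₀ = m_f × 2.4896 = 22.1 × 2.4896 = 55.0202 t.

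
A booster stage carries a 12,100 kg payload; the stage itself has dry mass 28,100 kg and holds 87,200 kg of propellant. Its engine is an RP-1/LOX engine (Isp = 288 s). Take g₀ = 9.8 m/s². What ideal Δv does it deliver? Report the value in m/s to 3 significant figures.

Δv ≈ 3260 m/s

v_e = Isp · g₀ = 288 × 9.8 = 2822.4 m/s.
m₀ = payload + dry + propellant = 12,100 + 28,100 + 87,200 = 127,400 kg.
m_f = payload + dry = 12,100 + 28,100 = 40,200 kg.
Δv = v_e · ln(m₀/m_f) = 2822.4 × ln(3.169) = 2822.4 × 1.1535 ≈ 3255.5 m/s.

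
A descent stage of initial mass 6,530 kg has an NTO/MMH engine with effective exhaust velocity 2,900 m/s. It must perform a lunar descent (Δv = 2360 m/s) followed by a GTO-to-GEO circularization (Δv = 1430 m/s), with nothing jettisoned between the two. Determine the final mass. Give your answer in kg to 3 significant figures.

After the first burn: m = 6530 × exp(−2360/2900.0) = 6530 × 0.44317 = 2,893.9 kg.
After the second burn: m = 2,893.9 × exp(−1430/2900.0) = 2,893.9 × 0.61073 = 1,767.39 kg.

final mass ≈ 1770 kg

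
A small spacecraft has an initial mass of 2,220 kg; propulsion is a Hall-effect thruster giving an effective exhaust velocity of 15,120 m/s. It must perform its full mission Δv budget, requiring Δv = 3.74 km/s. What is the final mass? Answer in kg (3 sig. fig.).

m₀/m_f = exp(Δv / v_e) = exp(3740 / 15120.0) = exp(0.2474) = 1.2806.
m_f = m₀ / 1.2806 = 2,220 / 1.2806 = 1,733.56 kg.

final mass ≈ 1730 kg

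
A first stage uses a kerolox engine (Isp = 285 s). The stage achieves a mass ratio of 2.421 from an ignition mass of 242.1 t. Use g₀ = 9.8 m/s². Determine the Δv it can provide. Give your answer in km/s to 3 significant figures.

v_e = Isp · g₀ = 285 × 9.8 = 2793.0 m/s.
By the Tsiolkovsky rocket equation, Δv = v_e · ln(2.421) = 2793.0 × 0.8842 ≈ 2469.5 m/s.

Δv ≈ 2.47 km/s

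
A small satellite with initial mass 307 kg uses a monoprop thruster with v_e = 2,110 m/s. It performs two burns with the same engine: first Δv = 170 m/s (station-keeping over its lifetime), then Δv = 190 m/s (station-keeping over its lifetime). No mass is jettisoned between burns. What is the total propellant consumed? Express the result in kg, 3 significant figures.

After the first burn: m = 307 × exp(−170/2110.0) = 307 × 0.92259 = 283.235 kg.
After the second burn: m = 283.235 × exp(−190/2110.0) = 283.235 × 0.91389 = 258.846 kg.
Total propellant = m₀ − m_final = 307 − 258.846 = 48.154 kg.

total propellant consumed ≈ 48.2 kg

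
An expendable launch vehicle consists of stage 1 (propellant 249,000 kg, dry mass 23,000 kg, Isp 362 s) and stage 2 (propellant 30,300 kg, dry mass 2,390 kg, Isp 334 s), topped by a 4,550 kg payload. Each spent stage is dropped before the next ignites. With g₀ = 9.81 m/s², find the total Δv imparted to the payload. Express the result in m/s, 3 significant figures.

Ignition mass of stage 1 = 249,000+23,000 + 30,300+2,390 + 4,550 = 309,240 kg.
Stage 1: m₀ = 309,240 kg, m_f = 309,240 − 249,000 = 60,240 kg; Δv = 362×9.81×ln(5.133) = 3551.2×1.6358 ≈ 5809 m/s.
Stage 2: m₀ = 37,240 kg, m_f = 37,240 − 30,300 = 6,940 kg; Δv = 334×9.81×ln(5.366) = 3276.5×1.6801 ≈ 5505 m/s.
Total Δv = 5809 + 5505 = 11314 m/s.

Δv ≈ 11300 m/s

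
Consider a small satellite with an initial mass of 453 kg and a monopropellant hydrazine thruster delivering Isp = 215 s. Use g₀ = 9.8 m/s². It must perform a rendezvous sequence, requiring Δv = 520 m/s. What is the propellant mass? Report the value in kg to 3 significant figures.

propellant mass ≈ 99.1 kg

v_e = Isp · g₀ = 215 × 9.8 = 2107.0 m/s.
From the ideal rocket equation, m₀/m_f = exp(Δv / v_e) = exp(520 / 2107.0) = exp(0.2468) = 1.2799.
m_f = 453 / 1.2799 = 353.934 kg, so propellant = m₀ − m_f = 453 − 353.934 = 99.066 kg.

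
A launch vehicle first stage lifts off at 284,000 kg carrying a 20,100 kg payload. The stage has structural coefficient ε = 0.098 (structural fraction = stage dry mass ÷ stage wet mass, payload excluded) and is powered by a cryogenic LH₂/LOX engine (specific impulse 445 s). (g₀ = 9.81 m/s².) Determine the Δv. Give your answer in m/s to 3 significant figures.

Δv ≈ 7950 m/s

Stage wet mass = m₀ − payload = 284,000 − 20,100 = 263,900 kg.
Stage dry mass = ε × stage wet mass = 0.098 × 263,900 = 25,862.2 kg.
Burnout mass m_f = stage dry + payload = 25,862.2 + 20,100 = 45,962.2 kg.
v_e = Isp · g₀ = 445 × 9.81 = 4365.4 m/s.
By the Tsiolkovsky rocket equation, Δv = v_e · ln(284,000/45,962.2) = 4365.4 × ln(6.179) = 4365.4 × 1.8212 ≈ 7950 m/s.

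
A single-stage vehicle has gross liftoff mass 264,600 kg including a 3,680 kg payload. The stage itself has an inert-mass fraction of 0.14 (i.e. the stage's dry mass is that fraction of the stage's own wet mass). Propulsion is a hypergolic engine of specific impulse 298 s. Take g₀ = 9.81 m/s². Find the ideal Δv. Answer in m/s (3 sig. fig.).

Δv ≈ 5510 m/s

Stage wet mass = m₀ − payload = 264,600 − 3,680 = 260,920 kg.
Stage dry mass = ε × stage wet mass = 0.14 × 260,920 = 36,528.8 kg.
Burnout mass m_f = stage dry + payload = 36,528.8 + 3,680 = 40,208.8 kg.
v_e = Isp · g₀ = 298 × 9.81 = 2923.4 m/s.
Δv = v_e · ln(264,600/40,208.8) = 2923.4 × ln(6.581) = 2923.4 × 1.8841 ≈ 5508 m/s.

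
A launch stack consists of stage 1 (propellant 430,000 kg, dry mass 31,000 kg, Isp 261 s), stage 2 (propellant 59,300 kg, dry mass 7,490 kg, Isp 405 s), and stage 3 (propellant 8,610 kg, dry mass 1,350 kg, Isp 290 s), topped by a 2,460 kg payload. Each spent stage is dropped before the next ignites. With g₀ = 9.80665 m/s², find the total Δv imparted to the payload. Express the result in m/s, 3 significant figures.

Ignition mass of stage 1 = 430,000+31,000 + 59,300+7,490 + 8,610+1,350 + 2,460 = 540,210 kg.
Stage 1: m₀ = 540,210 kg, m_f = 540,210 − 430,000 = 110,210 kg; Δv = 261×9.80665×ln(4.902) = 2559.5×1.5896 ≈ 4069 m/s.
Stage 2: m₀ = 79,210 kg, m_f = 79,210 − 59,300 = 19,910 kg; Δv = 405×9.80665×ln(3.978) = 3971.7×1.3809 ≈ 5484 m/s.
Stage 3: m₀ = 12,420 kg, m_f = 12,420 − 8,610 = 3,810 kg; Δv = 290×9.80665×ln(3.26) = 2843.9×1.1817 ≈ 3361 m/s.
Total Δv = 4069 + 5484 + 3361 = 12914 m/s.

Δv ≈ 12900 m/s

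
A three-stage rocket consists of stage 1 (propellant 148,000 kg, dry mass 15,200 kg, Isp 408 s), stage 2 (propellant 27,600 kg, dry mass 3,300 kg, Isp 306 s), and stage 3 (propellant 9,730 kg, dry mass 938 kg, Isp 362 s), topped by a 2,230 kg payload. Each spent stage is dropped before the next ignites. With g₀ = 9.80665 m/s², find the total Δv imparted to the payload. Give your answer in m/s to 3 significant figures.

Ignition mass of stage 1 = 148,000+15,200 + 27,600+3,300 + 9,730+938 + 2,230 = 206,998 kg.
Stage 1: m₀ = 206,998 kg, m_f = 206,998 − 148,000 = 58,998 kg; Δv = 408×9.80665×ln(3.509) = 4001.1×1.2552 ≈ 5022 m/s.
Stage 2: m₀ = 43,798 kg, m_f = 43,798 − 27,600 = 16,198 kg; Δv = 306×9.80665×ln(2.704) = 3000.8×0.9947 ≈ 2985 m/s.
Stage 3: m₀ = 12,898 kg, m_f = 12,898 − 9,730 = 3,168 kg; Δv = 362×9.80665×ln(4.071) = 3550.0×1.4040 ≈ 4984 m/s.
Total Δv = 5022 + 2985 + 4984 = 12991 m/s.

Δv ≈ 13000 m/s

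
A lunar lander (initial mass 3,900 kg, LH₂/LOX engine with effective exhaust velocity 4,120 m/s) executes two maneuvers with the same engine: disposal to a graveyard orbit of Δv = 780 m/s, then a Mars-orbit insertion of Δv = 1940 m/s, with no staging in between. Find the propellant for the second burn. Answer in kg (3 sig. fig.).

After the first burn: m = 3900 × exp(−780/4120.0) = 3900 × 0.82752 = 3,227.33 kg.
After the second burn: m = 3,227.33 × exp(−1940/4120.0) = 3,227.33 × 0.62446 = 2,015.34 kg.
Second-burn propellant = 3,227.33 − 2,015.34 = 1,211.99 kg.

propellant for the second burn ≈ 1210 kg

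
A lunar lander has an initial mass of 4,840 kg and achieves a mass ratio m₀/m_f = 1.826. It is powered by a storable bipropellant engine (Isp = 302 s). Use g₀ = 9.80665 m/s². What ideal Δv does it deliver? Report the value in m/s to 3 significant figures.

v_e = Isp · g₀ = 302 × 9.80665 = 2961.6 m/s.
From the ideal rocket equation, Δv = v_e · ln(1.826) = 2961.6 × 0.6021 ≈ 1783.3 m/s.

Δv ≈ 1780 m/s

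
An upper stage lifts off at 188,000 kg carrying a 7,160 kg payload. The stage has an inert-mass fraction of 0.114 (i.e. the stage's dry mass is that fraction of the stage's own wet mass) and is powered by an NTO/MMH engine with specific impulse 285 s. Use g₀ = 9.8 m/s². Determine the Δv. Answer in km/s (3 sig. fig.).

Stage wet mass = m₀ − payload = 188,000 − 7,160 = 180,840 kg.
Stage dry mass = ε × stage wet mass = 0.114 × 180,840 = 20,615.8 kg.
Burnout mass m_f = stage dry + payload = 20,615.8 + 7,160 = 27,775.8 kg.
v_e = Isp · g₀ = 285 × 9.8 = 2793.0 m/s.
By the Tsiolkovsky rocket equation, Δv = v_e · ln(188,000/27,775.8) = 2793.0 × ln(6.768) = 2793.0 × 1.9123 ≈ 5341 m/s.

Δv ≈ 5.34 km/s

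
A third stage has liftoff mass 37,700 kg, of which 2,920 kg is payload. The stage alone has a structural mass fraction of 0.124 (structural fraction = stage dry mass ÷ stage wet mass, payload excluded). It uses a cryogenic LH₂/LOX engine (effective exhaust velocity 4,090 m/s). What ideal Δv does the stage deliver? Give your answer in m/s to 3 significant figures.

Δv ≈ 6750 m/s

Stage wet mass = m₀ − payload = 37,700 − 2,920 = 34,780 kg.
Stage dry mass = ε × stage wet mass = 0.124 × 34,780 = 4,312.72 kg.
Burnout mass m_f = stage dry + payload = 4,312.72 + 2,920 = 7,232.72 kg.
Rocket equation: Δv = v_e · ln(37,700/7,232.72) = 4090.0 × ln(5.212) = 4090.0 × 1.6510 ≈ 6753 m/s.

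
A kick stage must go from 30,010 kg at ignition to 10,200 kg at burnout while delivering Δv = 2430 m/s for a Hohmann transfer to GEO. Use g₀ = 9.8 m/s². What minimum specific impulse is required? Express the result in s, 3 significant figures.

ln(m₀/m_f) = ln(30010/10200) = ln(2.942) = 1.0791.
v_e = Δv / ln(m₀/m_f) = 2430 / 1.0791 = 2251.8 m/s.
Isp = v_e / g₀ = 2251.8 / 9.8 = 229.8 s.

Isp ≈ 230 s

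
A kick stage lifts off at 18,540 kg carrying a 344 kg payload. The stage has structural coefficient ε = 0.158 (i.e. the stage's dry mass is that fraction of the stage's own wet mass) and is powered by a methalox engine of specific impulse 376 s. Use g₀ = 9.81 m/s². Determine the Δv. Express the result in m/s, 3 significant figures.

Δv ≈ 6460 m/s

Stage wet mass = m₀ − payload = 18,540 − 344 = 18,196 kg.
Stage dry mass = ε × stage wet mass = 0.158 × 18,196 = 2,874.97 kg.
Burnout mass m_f = stage dry + payload = 2,874.97 + 344 = 3,218.97 kg.
v_e = Isp · g₀ = 376 × 9.81 = 3688.6 m/s.
Using Δv = v_e ln(m₀/m_f): Δv = v_e · ln(18,540/3,218.97) = 3688.6 × ln(5.76) = 3688.6 × 1.7509 ≈ 6458 m/s.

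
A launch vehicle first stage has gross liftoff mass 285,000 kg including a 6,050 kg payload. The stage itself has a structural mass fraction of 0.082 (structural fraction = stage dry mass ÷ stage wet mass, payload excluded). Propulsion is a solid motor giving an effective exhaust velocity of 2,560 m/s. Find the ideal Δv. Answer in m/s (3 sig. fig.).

Stage wet mass = m₀ − payload = 285,000 − 6,050 = 278,950 kg.
Stage dry mass = ε × stage wet mass = 0.082 × 278,950 = 22,873.9 kg.
Burnout mass m_f = stage dry + payload = 22,873.9 + 6,050 = 28,923.9 kg.
Rocket equation: Δv = v_e · ln(285,000/28,923.9) = 2560.0 × ln(9.853) = 2560.0 × 2.2878 ≈ 5857 m/s.

Δv ≈ 5860 m/s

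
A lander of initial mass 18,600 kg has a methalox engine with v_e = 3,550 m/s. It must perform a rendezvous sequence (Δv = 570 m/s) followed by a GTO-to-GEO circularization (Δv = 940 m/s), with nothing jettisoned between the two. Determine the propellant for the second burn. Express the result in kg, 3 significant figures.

propellant for the second burn ≈ 3690 kg

After the first burn: m = 18600 × exp(−570/3550.0) = 18600 × 0.85166 = 15,840.9 kg.
After the second burn: m = 15,840.9 × exp(−940/3550.0) = 15,840.9 × 0.76737 = 12,155.8 kg.
Second-burn propellant = 15,840.9 − 12,155.8 = 3,685.1 kg.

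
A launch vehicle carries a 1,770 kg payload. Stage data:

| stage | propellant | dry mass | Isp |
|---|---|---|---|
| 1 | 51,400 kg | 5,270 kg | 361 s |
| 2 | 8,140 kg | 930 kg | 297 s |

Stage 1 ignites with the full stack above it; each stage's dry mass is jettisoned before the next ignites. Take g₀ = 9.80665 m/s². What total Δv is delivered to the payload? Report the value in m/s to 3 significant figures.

Ignition mass of stage 1 = 51,400+5,270 + 8,140+930 + 1,770 = 67,510 kg.
Stage 1: m₀ = 67,510 kg, m_f = 67,510 − 51,400 = 16,110 kg; Δv = 361×9.80665×ln(4.191) = 3540.2×1.4328 ≈ 5073 m/s.
Stage 2: m₀ = 10,840 kg, m_f = 10,840 − 8,140 = 2,700 kg; Δv = 297×9.80665×ln(4.015) = 2912.6×1.3900 ≈ 4048 m/s.
Total Δv = 5073 + 4048 = 9121 m/s.

Δv ≈ 9120 m/s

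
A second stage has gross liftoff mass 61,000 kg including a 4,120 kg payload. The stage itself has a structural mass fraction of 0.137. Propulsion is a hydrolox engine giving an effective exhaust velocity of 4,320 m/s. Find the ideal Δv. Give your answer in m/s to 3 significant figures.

Δv ≈ 7060 m/s

Stage wet mass = m₀ − payload = 61,000 − 4,120 = 56,880 kg.
Stage dry mass = ε × stage wet mass = 0.137 × 56,880 = 7,792.56 kg.
Burnout mass m_f = stage dry + payload = 7,792.56 + 4,120 = 11,912.56 kg.
From the ideal rocket equation, Δv = v_e · ln(61,000/11,912.56) = 4320.0 × ln(5.121) = 4320.0 × 1.6333 ≈ 7056 m/s.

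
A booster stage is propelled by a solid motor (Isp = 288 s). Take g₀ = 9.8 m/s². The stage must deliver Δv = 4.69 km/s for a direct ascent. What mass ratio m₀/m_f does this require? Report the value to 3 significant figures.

mass ratio ≈ 5.27

v_e = Isp · g₀ = 288 × 9.8 = 2822.4 m/s.
By the Tsiolkovsky rocket equation, m₀/m_f = exp(Δv / v_e) = exp(4690 / 2822.4) = exp(1.6617) = 5.2683.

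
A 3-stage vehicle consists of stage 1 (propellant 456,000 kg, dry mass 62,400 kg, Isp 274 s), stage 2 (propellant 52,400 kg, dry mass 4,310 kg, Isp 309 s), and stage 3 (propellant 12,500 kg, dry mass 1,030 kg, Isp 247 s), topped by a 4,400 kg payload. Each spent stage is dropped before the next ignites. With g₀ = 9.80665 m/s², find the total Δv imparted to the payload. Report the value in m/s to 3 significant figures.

Δv ≈ 10500 m/s

Ignition mass of stage 1 = 456,000+62,400 + 52,400+4,310 + 12,500+1,030 + 4,400 = 593,040 kg.
Stage 1: m₀ = 593,040 kg, m_f = 593,040 − 456,000 = 137,040 kg; Δv = 274×9.80665×ln(4.327) = 2687.0×1.4650 ≈ 3936 m/s.
Stage 2: m₀ = 74,640 kg, m_f = 74,640 − 52,400 = 22,240 kg; Δv = 309×9.80665×ln(3.356) = 3030.3×1.2108 ≈ 3669 m/s.
Stage 3: m₀ = 17,930 kg, m_f = 17,930 − 12,500 = 5,430 kg; Δv = 247×9.80665×ln(3.302) = 2422.2×1.1945 ≈ 2893 m/s.
Total Δv = 3936 + 3669 + 2893 = 10498 m/s.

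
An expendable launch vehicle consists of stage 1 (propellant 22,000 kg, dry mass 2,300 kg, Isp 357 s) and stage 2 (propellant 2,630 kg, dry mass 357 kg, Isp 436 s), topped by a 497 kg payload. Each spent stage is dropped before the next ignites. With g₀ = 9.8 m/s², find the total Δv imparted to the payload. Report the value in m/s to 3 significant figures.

Δv ≈ 11500 m/s

Ignition mass of stage 1 = 22,000+2,300 + 2,630+357 + 497 = 27,784 kg.
Stage 1: m₀ = 27,784 kg, m_f = 27,784 − 22,000 = 5,784 kg; Δv = 357×9.8×ln(4.804) = 3498.6×1.5694 ≈ 5491 m/s.
Stage 2: m₀ = 3,484 kg, m_f = 3,484 − 2,630 = 854 kg; Δv = 436×9.8×ln(4.08) = 4272.8×1.4060 ≈ 6008 m/s.
Total Δv = 5491 + 6008 = 11499 m/s.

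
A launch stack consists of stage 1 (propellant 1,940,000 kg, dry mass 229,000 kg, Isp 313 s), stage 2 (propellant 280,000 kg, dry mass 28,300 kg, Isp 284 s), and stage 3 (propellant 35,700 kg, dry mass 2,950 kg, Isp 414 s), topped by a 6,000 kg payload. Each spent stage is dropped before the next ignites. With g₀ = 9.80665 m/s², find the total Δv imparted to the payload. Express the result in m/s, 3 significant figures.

Δv ≈ 15400 m/s

Ignition mass of stage 1 = 1,940,000+229,000 + 280,000+28,300 + 35,700+2,950 + 6,000 = 2,521,950 kg.
Stage 1: m₀ = 2,521,950 kg, m_f = 2,521,950 − 1,940,000 = 581,950 kg; Δv = 313×9.80665×ln(4.334) = 3069.5×1.4664 ≈ 4501 m/s.
Stage 2: m₀ = 352,950 kg, m_f = 352,950 − 280,000 = 72,950 kg; Δv = 284×9.80665×ln(4.838) = 2785.1×1.5766 ≈ 4391 m/s.
Stage 3: m₀ = 44,650 kg, m_f = 44,650 − 35,700 = 8,950 kg; Δv = 414×9.80665×ln(4.989) = 4060.0×1.6072 ≈ 6525 m/s.
Total Δv = 4501 + 4391 + 6525 = 15417 m/s.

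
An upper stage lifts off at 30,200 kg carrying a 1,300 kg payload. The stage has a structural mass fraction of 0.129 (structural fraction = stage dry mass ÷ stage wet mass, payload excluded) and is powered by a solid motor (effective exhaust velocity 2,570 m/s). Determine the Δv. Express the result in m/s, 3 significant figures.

Δv ≈ 4610 m/s

Stage wet mass = m₀ − payload = 30,200 − 1,300 = 28,900 kg.
Stage dry mass = ε × stage wet mass = 0.129 × 28,900 = 3,728.1 kg.
Burnout mass m_f = stage dry + payload = 3,728.1 + 1,300 = 5,028.1 kg.
Δv = v_e · ln(30,200/5,028.1) = 2570.0 × ln(6.006) = 2570.0 × 1.7928 ≈ 4607 m/s.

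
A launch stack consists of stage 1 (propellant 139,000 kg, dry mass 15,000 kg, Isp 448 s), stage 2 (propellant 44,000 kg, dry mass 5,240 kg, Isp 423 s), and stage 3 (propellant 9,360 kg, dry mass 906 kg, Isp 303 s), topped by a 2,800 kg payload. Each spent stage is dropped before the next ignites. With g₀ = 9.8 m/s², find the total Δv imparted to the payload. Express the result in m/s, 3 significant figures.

Ignition mass of stage 1 = 139,000+15,000 + 44,000+5,240 + 9,360+906 + 2,800 = 216,306 kg.
Stage 1: m₀ = 216,306 kg, m_f = 216,306 − 139,000 = 77,306 kg; Δv = 448×9.8×ln(2.798) = 4390.4×1.0289 ≈ 4517 m/s.
Stage 2: m₀ = 62,306 kg, m_f = 62,306 − 44,000 = 18,306 kg; Δv = 423×9.8×ln(3.404) = 4145.4×1.2248 ≈ 5077 m/s.
Stage 3: m₀ = 13,066 kg, m_f = 13,066 − 9,360 = 3,706 kg; Δv = 303×9.8×ln(3.526) = 2969.4×1.2601 ≈ 3742 m/s.
Total Δv = 4517 + 5077 + 3742 = 13336 m/s.

Δv ≈ 13300 m/s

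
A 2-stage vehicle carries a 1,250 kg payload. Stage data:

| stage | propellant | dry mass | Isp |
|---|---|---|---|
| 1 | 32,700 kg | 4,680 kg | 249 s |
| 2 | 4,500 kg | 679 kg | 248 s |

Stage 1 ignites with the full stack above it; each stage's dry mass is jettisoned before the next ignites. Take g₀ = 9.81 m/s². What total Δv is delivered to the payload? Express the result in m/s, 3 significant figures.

Ignition mass of stage 1 = 32,700+4,680 + 4,500+679 + 1,250 = 43,809 kg.
Stage 1: m₀ = 43,809 kg, m_f = 43,809 − 32,700 = 11,109 kg; Δv = 249×9.81×ln(3.944) = 2442.7×1.3721 ≈ 3352 m/s.
Stage 2: m₀ = 6,429 kg, m_f = 6,429 − 4,500 = 1,929 kg; Δv = 248×9.81×ln(3.333) = 2432.9×1.2038 ≈ 2929 m/s.
Total Δv = 3352 + 2929 = 6281 m/s.

Δv ≈ 6280 m/s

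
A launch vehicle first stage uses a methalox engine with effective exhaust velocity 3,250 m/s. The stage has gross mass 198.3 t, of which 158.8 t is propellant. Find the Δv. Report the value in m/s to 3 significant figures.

Δv ≈ 5240 m/s

m_f = m₀ − m_prop = 198.3 − 158.8 = 39.5 t.
Δv = v_e · ln(m₀/m_f) = 3250.0 × ln(5.02) = 3250.0 × 1.6135 ≈ 5243.8 m/s.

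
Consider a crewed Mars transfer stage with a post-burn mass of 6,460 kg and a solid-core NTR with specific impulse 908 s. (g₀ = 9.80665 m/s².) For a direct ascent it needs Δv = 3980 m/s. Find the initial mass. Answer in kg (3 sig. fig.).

v_e = Isp · g₀ = 908 × 9.80665 = 8904.4 m/s.
m₀/m_f = exp(Δv / v_e) = exp(3980 / 8904.4) = exp(0.4470) = 1.5636.
m₀ = m_f × 1.5636 = 6,460 × 1.5636 = 10,100.9 kg.

initial mass ≈ 10100 kg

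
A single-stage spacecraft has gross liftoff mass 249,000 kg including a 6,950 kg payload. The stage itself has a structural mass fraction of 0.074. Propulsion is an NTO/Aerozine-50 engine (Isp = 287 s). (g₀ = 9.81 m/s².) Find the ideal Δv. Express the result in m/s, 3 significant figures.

Δv ≈ 6490 m/s

Stage wet mass = m₀ − payload = 249,000 − 6,950 = 242,050 kg.
Stage dry mass = ε × stage wet mass = 0.074 × 242,050 = 17,911.7 kg.
Burnout mass m_f = stage dry + payload = 17,911.7 + 6,950 = 24,861.7 kg.
v_e = Isp · g₀ = 287 × 9.81 = 2815.5 m/s.
From the ideal rocket equation, Δv = v_e · ln(249,000/24,861.7) = 2815.5 × ln(10.02) = 2815.5 × 2.3041 ≈ 6487 m/s.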